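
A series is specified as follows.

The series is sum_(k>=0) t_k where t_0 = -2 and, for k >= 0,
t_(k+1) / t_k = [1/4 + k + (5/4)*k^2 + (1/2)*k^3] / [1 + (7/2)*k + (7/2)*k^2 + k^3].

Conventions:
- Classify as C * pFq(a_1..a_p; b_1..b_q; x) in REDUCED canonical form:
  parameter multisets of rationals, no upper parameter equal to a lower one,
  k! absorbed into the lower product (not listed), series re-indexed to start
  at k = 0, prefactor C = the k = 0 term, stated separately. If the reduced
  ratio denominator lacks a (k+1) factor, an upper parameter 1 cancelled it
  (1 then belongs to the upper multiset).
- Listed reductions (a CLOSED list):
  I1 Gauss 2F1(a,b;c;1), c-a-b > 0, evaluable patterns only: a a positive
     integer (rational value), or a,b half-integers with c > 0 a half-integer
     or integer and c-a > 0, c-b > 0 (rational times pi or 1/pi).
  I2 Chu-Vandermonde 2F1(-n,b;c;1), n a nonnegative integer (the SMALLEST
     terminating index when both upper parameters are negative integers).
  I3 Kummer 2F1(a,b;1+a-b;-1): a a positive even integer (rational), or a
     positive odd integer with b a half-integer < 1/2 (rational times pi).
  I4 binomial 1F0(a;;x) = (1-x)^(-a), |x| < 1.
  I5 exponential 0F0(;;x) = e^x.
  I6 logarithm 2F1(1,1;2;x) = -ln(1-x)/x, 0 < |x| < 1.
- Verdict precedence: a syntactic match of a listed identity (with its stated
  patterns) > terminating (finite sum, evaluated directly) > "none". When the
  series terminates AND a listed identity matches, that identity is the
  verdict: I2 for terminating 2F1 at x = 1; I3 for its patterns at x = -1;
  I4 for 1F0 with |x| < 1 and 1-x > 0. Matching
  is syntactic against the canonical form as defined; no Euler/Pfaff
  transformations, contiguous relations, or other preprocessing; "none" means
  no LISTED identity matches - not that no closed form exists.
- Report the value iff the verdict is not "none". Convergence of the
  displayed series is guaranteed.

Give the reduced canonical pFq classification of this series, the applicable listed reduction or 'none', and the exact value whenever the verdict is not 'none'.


Reduced: x = 1/2, 2F1, upper = {1, 1}, lower = {2}, C = -2. Verdict: this is the I6 logarithm reduction (the logarithm: parameters (1,1;2), x = 1/2). Exact value: 4 * ln(1/2).

Structural cue: with t_0 = -2, cancel k + 1/2 from the displayed ratio first; then prefactor -2.
Consecutive-term ratio: r(k) = (1/2) * (k+1) (k+1) / [(k+2) (k+1)] ; factor over Q: parameters, x = (1/2), and C = -2.


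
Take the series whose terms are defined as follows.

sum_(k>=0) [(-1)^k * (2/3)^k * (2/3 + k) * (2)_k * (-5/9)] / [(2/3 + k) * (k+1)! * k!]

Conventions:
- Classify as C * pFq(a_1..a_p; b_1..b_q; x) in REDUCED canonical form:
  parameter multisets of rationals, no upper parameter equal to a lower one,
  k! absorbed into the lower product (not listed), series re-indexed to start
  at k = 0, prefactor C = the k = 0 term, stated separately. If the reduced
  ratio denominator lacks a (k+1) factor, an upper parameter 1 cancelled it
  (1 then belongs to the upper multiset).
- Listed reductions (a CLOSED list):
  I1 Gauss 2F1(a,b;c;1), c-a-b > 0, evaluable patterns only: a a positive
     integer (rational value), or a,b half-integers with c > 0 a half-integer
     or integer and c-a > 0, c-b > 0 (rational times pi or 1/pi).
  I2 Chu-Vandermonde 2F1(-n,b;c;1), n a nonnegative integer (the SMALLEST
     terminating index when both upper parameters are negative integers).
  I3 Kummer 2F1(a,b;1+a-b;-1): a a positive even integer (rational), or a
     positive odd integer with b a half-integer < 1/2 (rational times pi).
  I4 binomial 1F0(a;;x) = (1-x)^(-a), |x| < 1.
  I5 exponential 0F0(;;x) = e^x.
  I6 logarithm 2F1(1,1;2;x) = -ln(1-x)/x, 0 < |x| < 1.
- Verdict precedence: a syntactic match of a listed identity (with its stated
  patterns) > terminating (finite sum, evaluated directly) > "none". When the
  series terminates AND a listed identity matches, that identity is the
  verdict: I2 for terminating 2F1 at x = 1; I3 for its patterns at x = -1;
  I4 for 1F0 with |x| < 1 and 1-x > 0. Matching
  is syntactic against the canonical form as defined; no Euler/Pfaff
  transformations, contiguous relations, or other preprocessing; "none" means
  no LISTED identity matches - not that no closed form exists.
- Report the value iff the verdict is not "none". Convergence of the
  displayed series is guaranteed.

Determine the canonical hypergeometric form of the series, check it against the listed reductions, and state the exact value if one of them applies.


This is -5/9 * 0F0(-; -; -2/3) in reduced canonical form. Verdict: the I5 exponential reduction matches (the 0F0 exponential series at x = -2/3). Its exact value is (-5/9) * e^(-2/3).

Key step: with t_0 = -5/9, the parameter 2 appears in both the upper and lower lists and cancels (alongside the other common factor).
Term ratio: r(k) = (-2/3) * 1 / [(k+1)] ; factor over Q: parameters, x = (-2/3), and C = -5/9.


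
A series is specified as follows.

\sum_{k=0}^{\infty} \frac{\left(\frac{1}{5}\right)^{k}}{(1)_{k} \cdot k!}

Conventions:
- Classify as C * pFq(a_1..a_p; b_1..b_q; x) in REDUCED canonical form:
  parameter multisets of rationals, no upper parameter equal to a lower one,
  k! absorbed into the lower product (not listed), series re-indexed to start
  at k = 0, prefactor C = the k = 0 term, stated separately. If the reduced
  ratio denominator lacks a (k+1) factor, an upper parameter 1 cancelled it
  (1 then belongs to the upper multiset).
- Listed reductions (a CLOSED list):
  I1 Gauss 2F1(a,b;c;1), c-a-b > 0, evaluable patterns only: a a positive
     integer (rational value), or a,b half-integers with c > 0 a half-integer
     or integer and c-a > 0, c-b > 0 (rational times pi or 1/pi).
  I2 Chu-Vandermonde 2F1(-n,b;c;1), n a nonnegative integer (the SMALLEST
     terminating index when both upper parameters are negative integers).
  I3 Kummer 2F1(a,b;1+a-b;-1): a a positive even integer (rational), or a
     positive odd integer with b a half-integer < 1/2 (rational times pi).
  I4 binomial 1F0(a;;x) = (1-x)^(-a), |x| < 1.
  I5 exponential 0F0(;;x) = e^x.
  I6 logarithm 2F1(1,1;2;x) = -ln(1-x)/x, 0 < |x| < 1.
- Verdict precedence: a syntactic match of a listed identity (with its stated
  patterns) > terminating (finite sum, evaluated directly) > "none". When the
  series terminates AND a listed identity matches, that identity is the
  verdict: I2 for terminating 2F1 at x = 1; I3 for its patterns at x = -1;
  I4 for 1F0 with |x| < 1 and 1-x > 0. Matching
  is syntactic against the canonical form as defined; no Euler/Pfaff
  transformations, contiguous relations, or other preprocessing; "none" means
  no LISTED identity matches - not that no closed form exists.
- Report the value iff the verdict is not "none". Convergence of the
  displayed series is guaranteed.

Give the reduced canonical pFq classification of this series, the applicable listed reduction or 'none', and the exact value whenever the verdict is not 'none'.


Classification (C = 1): 0F1 with upper {-}, lower {1}, argument x = \frac{1}{5}. Verdict: none - this 0F1 at x = \frac{1}{5} matches no listed pattern, and upper {-} holds no stopper.

Structural cue: t_0 = 1 here, and the denominator's factorial ratio (C = 1) is a lower Pochhammer.
Ratio: r(k) = \frac{1}{5} * 1 / [(k+1) (k+1)] ; factor over Q: parameters, x = \frac{1}{5}, and C = 1.


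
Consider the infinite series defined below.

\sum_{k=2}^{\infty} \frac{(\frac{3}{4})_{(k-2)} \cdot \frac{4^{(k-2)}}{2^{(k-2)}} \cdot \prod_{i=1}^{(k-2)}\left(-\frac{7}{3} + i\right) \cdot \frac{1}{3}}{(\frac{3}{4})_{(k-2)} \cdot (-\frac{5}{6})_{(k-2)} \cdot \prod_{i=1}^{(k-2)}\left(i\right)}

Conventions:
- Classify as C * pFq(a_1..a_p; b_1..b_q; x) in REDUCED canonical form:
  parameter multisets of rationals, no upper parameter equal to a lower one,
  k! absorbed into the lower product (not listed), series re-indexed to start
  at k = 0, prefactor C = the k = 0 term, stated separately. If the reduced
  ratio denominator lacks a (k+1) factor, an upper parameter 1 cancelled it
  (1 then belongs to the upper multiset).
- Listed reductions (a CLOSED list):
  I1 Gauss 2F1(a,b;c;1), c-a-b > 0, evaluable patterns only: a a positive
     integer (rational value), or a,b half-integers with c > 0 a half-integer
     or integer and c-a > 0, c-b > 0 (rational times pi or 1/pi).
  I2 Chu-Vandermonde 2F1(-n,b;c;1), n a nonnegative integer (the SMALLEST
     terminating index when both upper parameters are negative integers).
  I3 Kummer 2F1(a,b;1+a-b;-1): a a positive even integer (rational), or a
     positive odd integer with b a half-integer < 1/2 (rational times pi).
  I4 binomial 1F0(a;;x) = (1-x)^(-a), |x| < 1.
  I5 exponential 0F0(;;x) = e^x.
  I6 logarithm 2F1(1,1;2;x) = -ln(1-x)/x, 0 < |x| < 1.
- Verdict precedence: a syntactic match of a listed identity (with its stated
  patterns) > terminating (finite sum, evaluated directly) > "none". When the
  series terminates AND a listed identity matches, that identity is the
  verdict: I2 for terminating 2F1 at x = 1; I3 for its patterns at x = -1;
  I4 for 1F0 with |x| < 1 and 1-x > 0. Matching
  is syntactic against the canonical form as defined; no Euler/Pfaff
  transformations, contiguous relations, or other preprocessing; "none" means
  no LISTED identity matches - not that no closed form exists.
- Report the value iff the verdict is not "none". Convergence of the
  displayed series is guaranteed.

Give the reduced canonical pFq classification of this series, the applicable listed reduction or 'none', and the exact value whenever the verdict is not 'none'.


x = 2 here; the reduced form reads 1F1, upper {-\frac{4}{3}}, lower {-\frac{5}{6}}, C = \frac{1}{3}. Verdict: no listed reduction: x = 2 and upper {-\frac{4}{3}} fail every I1-I6 pattern.

The tell: from the first term \frac{1}{3}: the two k-th powers (prefactor 1/3) combine into one argument.
Term ratio: r(k) = 2 * (k-\frac{4}{3}) / [(k-\frac{5}{6}) (k+1)] - rational in k. x = 2; t_0 = \frac{1}{3}; negate the roots.


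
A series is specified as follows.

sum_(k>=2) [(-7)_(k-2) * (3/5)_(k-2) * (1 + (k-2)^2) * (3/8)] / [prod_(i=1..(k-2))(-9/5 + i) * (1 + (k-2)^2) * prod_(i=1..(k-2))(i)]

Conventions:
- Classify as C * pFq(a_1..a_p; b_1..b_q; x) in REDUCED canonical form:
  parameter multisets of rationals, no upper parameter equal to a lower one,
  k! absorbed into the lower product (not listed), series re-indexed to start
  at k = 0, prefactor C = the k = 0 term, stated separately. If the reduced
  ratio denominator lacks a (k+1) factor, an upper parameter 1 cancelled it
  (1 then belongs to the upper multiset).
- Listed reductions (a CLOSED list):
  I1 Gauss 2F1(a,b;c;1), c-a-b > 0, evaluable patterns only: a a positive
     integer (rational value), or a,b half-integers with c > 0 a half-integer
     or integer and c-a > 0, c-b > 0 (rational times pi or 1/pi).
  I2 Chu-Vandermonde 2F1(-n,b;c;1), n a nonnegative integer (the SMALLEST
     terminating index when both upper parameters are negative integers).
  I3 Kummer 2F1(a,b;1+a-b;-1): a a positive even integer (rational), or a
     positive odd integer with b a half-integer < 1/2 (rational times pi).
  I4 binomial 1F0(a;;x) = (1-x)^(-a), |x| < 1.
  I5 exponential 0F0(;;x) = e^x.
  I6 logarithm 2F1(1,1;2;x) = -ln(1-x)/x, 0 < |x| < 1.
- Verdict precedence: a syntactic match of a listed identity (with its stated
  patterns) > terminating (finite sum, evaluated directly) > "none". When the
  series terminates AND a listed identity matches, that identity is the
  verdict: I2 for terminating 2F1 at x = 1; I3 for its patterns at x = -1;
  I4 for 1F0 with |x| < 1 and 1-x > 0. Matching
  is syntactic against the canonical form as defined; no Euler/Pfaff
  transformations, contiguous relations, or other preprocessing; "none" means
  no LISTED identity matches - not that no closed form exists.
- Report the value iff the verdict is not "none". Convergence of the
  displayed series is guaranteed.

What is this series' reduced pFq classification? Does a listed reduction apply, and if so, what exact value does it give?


The series (x = 1) is 2F1: upper {-7, 3/5}, lower {-4/5}, prefactor 3/8. Verdict (x = 1): the Chu-Vandermonde identity I2 applies (terminating 2F1 at x = 1 with n = 7, b = 3/5, c = -4/5). Value: -207/704.

Key step: x = 1 and striking the common factor k^2 + 1 reduces the term (C = 3/8, x = 1).
Step ratio: r(k) = 1 * (k-7) (k+3/5) / [(k-4/5) (k+1)] - poly over poly, x = 1 from leading terms; C = 3/8 at k = 0.


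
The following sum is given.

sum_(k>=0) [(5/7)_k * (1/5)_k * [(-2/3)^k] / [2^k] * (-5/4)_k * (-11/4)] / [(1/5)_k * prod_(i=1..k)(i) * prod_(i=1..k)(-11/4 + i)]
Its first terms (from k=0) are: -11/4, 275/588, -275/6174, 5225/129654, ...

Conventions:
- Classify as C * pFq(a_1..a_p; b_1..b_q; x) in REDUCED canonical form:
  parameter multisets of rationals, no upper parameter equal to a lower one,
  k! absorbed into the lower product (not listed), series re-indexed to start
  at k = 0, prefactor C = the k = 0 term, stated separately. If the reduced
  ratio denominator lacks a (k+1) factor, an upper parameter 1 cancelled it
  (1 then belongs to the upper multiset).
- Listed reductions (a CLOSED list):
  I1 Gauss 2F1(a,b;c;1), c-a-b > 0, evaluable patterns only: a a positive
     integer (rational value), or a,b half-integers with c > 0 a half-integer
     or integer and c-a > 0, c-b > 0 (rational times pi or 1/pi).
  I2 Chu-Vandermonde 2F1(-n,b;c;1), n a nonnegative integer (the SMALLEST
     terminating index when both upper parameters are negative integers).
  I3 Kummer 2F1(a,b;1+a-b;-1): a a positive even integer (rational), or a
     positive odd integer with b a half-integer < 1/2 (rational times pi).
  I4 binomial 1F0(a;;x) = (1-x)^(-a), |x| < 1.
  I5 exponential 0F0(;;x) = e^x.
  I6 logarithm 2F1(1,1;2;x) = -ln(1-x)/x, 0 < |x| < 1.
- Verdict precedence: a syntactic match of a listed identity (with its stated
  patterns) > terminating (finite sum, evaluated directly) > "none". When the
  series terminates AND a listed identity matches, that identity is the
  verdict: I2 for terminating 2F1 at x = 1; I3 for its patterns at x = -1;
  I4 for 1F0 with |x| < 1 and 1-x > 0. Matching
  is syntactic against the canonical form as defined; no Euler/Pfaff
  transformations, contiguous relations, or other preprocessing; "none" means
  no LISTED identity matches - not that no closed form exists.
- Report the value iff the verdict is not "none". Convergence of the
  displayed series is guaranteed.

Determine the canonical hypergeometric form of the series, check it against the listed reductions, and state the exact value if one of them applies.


x = -1/3 here; the reduced form reads 2F1, upper {-5/4, 5/7}, lower {-7/4}, C = -11/4. Verdict: none. Every listed pattern misses the 2F1 form at -1/3, upper {-5/4, 5/7}.

The tell: t_0 = -11/4 here, and the product of the first k integers (prefactor -11/4) is k!.
Step ratio: r(k) = (-1/3) * (k-5/4) (k+5/7) / [(k-7/4) (k+1)] - rational in k. x = (-1/3); t_0 = -11/4; negate the roots.


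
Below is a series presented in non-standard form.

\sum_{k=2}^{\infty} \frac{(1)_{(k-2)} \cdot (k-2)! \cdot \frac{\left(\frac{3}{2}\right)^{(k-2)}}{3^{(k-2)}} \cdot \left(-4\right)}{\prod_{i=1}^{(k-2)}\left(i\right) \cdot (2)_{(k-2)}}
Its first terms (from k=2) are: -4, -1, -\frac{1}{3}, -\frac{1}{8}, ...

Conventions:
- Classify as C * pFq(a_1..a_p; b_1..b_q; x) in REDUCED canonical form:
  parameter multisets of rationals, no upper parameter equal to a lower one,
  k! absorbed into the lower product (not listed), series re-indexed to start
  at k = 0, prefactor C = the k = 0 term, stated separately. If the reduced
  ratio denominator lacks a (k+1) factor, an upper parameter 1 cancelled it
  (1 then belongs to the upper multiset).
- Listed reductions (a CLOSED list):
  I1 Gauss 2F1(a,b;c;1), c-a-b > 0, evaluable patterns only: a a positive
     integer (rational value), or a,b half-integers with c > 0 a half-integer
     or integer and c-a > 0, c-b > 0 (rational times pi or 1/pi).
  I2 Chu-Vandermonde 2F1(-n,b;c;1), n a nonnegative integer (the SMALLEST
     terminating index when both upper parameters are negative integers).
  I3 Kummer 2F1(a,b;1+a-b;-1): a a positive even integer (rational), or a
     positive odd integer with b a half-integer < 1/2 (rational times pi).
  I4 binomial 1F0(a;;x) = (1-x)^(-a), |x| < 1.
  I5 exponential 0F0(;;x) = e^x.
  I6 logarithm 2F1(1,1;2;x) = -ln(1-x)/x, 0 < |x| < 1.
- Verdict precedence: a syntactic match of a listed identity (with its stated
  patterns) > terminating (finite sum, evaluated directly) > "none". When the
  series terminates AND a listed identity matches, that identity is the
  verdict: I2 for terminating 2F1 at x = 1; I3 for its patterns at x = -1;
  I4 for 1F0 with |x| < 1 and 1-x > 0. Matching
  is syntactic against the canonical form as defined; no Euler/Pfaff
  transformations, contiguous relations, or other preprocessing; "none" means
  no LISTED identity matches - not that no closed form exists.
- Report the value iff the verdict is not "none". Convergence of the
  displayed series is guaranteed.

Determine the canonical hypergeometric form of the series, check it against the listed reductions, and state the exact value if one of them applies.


Prefactor -4, argument \frac{1}{2}: 2F1 with upper {1, 1} over lower {2}. Verdict: logarithm (I6) fires (the logarithm: parameters (1,1;2), x = \frac{1}{2}). Value: 8 \cdot \ln\left(\frac{1}{2}\right).

The tell: x = \frac{1}{2} and the product of the first k integers (C = -4, x = 1/2) is k!.
Consecutive-term ratio: r(k) = \frac{1}{2} * (k+1) (k+1) / [(k+2) (k+1)] ; factor over Q: parameters, x = \frac{1}{2}, and C = -4.


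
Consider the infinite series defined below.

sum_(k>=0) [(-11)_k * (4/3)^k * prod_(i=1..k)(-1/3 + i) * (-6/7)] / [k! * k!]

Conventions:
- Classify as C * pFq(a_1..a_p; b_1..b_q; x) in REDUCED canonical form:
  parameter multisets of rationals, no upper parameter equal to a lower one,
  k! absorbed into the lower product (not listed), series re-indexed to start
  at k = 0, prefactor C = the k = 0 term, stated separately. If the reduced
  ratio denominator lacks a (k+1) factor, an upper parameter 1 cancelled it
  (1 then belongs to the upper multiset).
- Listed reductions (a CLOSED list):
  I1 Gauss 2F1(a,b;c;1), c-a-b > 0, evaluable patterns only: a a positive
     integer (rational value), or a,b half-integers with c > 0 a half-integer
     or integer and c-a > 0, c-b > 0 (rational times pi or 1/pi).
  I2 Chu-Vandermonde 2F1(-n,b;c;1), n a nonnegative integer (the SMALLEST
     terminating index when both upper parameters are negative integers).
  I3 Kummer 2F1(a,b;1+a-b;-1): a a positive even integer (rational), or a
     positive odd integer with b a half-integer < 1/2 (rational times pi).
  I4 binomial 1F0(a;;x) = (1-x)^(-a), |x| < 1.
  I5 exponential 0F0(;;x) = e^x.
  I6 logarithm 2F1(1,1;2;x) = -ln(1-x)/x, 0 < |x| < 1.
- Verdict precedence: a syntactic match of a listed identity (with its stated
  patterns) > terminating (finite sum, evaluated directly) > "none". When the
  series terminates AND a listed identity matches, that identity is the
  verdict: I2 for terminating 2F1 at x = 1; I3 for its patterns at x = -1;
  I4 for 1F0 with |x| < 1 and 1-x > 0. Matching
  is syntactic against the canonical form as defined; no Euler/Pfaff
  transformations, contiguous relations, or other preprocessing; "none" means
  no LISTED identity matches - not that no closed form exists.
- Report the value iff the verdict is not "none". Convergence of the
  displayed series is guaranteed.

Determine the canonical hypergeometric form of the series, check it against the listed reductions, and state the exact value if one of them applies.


x = 4/3 here; the reduced form reads 2F1, upper {-11, 2/3}, lower {1}, C = -6/7. Verdict: terminating - no listed pattern fits, but -11 in the upper list cuts the series at k = 11; direct evaluation. Its exact value is -310255107202/5931020266101.

Key observation: with t_0 = -6/7, the denominator's factorial ratio (prefactor -6/7) is a lower Pochhammer.
Term ratio: r(k) = (4/3) * (k-11) (k+2/3) / [(k+1) (k+1)] - rational in k, leading ratio (4/3); with t_0 = -6/7, classification follows.


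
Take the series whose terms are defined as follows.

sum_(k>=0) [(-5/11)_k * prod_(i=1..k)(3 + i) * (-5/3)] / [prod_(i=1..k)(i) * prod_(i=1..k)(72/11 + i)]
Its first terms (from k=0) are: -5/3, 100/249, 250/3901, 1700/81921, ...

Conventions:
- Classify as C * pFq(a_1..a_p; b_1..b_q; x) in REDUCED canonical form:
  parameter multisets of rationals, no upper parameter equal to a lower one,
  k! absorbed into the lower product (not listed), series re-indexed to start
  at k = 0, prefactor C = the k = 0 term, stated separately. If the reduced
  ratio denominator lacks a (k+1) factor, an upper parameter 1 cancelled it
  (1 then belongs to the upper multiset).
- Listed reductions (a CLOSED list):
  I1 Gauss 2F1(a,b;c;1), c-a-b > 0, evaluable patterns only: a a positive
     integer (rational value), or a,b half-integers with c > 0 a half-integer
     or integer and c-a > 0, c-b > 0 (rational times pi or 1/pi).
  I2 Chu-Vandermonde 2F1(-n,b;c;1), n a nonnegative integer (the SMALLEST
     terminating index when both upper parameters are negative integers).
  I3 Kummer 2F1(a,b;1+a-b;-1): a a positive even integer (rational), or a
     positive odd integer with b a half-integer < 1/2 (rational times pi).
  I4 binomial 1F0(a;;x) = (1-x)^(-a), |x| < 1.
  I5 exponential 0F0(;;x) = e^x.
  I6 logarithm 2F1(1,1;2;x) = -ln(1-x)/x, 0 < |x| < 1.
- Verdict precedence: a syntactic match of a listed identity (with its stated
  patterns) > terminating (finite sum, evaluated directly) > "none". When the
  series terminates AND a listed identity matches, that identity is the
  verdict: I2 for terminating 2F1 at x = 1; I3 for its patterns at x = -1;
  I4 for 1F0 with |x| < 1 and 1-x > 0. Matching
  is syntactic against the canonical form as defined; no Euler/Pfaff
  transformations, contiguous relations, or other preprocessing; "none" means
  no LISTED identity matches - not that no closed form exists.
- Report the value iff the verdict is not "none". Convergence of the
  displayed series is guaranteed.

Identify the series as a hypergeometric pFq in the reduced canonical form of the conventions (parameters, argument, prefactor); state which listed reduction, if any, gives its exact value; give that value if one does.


With C = -5/3: the canonical form is 2F1(-5/11, 4; 83/11; 1). Verdict at x = 1: Gauss (I1, integer-parameter pattern) matches (x = 1: the Gamma ratio telescopes since c-a-b = 4 > 0 and a = 4 in Z>0). Sum: -118950/102487.

Structural cue: x = 1 and the lower running product (C = -5/3) is a rising factorial.
Ratio: r(k) = 1 * (k-5/11) (k+4) / [(k+83/11) (k+1)] - poly over poly, x = 1 from leading terms; C = -5/3 at k = 0.


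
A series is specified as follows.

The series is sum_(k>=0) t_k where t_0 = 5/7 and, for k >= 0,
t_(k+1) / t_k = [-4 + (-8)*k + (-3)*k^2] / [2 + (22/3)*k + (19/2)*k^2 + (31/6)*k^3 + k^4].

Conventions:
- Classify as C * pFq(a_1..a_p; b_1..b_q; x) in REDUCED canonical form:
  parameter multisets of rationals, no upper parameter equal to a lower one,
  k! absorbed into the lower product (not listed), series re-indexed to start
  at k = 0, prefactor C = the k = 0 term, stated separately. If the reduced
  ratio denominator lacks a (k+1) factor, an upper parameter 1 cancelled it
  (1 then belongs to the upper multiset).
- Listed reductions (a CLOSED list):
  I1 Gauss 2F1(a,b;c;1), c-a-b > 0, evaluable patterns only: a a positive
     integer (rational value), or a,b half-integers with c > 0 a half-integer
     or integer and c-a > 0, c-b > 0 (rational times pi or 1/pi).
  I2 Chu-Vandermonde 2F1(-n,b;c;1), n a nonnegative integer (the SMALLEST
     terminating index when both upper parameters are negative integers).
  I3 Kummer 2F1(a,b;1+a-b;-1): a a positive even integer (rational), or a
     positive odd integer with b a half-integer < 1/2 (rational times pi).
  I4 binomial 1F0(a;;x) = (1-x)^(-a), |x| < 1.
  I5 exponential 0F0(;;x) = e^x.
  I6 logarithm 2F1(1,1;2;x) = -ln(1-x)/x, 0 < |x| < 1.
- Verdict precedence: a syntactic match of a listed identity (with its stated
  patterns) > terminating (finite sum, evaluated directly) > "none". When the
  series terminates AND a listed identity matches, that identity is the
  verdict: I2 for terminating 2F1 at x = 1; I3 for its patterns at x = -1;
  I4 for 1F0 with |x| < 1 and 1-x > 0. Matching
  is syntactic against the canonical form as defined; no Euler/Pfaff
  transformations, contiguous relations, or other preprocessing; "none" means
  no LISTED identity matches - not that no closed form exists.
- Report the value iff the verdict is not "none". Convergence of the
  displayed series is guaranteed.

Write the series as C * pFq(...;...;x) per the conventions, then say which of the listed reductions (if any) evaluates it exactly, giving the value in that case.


Reduced: x = -3, 0F1, upper = {-}, lower = {3/2}, C = 5/7. Verdict: no listed reduction: x = -3 and upper {-} fail every I1-I6 pattern.

The tell: x = (-3) and the parameter 2 appears in both the upper and lower lists and cancels (alongside the other common factor).
Adjacent-term ratio: r(k) = (-3) * 1 / [(k+3/2) (k+1)] - rational; roots negated = parameters, x = (-3), C = 5/7.


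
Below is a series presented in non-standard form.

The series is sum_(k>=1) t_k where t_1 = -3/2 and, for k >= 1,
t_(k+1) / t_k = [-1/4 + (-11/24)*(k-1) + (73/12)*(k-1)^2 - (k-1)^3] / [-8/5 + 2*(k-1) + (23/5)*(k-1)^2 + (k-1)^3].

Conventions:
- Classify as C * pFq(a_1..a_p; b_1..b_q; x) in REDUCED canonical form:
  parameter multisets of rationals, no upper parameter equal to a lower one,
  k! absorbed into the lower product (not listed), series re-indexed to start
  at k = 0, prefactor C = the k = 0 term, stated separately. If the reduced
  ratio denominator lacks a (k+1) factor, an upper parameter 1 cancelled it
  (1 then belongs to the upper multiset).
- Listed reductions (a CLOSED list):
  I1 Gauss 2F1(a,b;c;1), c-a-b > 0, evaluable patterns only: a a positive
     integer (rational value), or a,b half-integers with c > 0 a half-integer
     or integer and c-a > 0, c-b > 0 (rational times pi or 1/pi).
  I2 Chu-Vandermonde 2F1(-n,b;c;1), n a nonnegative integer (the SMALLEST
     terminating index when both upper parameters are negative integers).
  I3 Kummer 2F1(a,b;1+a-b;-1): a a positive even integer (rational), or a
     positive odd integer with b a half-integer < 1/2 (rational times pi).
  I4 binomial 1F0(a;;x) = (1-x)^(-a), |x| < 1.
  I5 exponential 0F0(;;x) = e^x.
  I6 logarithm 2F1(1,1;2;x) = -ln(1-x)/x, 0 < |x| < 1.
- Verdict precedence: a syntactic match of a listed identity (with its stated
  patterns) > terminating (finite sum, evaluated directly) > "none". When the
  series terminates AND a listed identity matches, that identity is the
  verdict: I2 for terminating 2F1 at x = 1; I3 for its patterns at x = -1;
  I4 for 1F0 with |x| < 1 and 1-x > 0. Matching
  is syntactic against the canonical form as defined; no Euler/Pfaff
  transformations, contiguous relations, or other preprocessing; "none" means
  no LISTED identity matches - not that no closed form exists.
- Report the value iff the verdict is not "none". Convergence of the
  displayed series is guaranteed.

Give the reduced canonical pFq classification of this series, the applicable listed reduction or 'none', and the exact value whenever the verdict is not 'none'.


This is -3/2 * 3F2(-6, -1/4, 1/6; -2/5, 4; -1) in reduced canonical form. Verdict: terminating at k = 6: the factor (-6)_k kills every later term; summing the 7 survivors is exact. Value: -989329789512059/486092587401216.

Key step: with t_0 = -3/2, the expanded ratio factors over Q; C = -3/2, roots give parameters.
Term ratio: r(k) = (-1) * (k-6) (k-1/4) (k+1/6) / [(k-2/5) (k+4) (k+1)] - rational; roots negated = parameters, x = (-1), C = -3/2.


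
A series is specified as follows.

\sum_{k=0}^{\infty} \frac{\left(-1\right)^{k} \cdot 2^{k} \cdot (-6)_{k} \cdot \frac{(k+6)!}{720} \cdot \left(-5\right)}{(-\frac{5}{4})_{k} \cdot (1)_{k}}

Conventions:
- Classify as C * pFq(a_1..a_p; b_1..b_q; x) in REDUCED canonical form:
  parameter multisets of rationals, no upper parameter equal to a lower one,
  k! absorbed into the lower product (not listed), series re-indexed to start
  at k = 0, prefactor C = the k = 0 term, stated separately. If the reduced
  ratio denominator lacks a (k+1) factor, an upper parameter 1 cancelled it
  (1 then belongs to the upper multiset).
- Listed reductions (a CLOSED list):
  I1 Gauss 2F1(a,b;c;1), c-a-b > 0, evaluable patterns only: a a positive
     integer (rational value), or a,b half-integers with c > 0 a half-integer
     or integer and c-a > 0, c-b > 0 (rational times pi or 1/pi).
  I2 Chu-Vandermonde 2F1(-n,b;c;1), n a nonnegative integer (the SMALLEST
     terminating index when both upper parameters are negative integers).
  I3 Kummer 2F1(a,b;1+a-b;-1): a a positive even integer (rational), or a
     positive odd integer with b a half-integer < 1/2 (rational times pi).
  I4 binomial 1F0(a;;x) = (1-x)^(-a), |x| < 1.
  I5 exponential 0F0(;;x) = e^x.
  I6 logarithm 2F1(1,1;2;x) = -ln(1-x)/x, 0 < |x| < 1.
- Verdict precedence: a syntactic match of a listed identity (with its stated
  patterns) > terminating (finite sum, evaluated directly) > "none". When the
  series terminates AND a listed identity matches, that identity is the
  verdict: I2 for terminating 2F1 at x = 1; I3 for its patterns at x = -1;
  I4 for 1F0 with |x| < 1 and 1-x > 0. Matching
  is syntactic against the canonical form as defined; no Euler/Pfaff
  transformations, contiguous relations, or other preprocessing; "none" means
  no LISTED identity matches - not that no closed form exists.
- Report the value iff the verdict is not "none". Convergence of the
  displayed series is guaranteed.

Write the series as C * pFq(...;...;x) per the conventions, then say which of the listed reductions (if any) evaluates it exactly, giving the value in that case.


The tell: with t_0 = -5, the factorial ratio (C = -5, x = -2) (k+a-1)!/(a-1)! is a rising factorial (a)_k.
Consecutive-term ratio: r(k) = -2 * (k-6) (k+7) / [(k-\frac{5}{4}) (k+1)] - poly over poly, x = -2 from leading terms; C = -5 at k = 0.

The series (x = -2) is 2F1: upper {-6, 7}, lower {-\frac{5}{4}}, prefactor -5. Verdict: terminating at k = 6: the factor (-6)_k kills every later term; summing the 7 survivors is exact. Hence: -114036917.


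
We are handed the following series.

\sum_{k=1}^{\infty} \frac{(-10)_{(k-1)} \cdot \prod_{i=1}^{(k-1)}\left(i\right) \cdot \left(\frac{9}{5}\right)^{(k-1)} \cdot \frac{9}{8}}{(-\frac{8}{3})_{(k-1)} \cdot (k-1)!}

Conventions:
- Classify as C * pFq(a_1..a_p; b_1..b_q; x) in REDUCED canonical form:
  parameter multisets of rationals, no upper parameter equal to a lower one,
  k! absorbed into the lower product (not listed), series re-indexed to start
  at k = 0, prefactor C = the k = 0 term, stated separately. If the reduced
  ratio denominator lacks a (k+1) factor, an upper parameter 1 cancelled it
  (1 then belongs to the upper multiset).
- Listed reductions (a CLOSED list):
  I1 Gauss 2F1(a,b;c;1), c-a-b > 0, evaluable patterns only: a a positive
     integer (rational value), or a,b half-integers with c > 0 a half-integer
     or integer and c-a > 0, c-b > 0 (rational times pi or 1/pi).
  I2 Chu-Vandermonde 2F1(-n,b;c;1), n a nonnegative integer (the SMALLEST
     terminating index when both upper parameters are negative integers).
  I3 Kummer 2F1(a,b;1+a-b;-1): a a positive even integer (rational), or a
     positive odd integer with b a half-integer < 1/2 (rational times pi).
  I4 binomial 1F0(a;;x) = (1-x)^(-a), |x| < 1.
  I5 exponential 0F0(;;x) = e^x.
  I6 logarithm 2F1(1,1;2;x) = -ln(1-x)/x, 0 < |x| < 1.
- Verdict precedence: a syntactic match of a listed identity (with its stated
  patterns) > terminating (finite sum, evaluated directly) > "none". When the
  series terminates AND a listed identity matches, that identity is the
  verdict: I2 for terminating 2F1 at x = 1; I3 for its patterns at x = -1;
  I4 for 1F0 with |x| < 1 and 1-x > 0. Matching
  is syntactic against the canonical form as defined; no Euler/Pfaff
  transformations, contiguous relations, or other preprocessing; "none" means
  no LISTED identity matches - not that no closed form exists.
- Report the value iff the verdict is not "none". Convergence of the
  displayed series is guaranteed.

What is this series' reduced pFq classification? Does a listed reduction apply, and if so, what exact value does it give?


Classification (C = \frac{9}{8}): 2F1 with upper {-10, 1}, lower {-\frac{8}{3}}, argument x = \frac{9}{5}. Verdict: terminating at k = 10: the factor (-10)_k kills every later term; summing the 11 survivors is exact. Its exact value is -\frac{220717248156909}{38593750000}.

Structural cue: with t_0 = \frac{9}{8}, the running product (prefactor 9/8) telescopes to a rising factorial.
Term ratio: r(k) = \frac{9}{5} * (k-10) (k+1) / [(k-\frac{8}{3}) (k+1)] - rational in k, leading ratio \frac{9}{5}; with t_0 = \frac{9}{8}, classification follows.


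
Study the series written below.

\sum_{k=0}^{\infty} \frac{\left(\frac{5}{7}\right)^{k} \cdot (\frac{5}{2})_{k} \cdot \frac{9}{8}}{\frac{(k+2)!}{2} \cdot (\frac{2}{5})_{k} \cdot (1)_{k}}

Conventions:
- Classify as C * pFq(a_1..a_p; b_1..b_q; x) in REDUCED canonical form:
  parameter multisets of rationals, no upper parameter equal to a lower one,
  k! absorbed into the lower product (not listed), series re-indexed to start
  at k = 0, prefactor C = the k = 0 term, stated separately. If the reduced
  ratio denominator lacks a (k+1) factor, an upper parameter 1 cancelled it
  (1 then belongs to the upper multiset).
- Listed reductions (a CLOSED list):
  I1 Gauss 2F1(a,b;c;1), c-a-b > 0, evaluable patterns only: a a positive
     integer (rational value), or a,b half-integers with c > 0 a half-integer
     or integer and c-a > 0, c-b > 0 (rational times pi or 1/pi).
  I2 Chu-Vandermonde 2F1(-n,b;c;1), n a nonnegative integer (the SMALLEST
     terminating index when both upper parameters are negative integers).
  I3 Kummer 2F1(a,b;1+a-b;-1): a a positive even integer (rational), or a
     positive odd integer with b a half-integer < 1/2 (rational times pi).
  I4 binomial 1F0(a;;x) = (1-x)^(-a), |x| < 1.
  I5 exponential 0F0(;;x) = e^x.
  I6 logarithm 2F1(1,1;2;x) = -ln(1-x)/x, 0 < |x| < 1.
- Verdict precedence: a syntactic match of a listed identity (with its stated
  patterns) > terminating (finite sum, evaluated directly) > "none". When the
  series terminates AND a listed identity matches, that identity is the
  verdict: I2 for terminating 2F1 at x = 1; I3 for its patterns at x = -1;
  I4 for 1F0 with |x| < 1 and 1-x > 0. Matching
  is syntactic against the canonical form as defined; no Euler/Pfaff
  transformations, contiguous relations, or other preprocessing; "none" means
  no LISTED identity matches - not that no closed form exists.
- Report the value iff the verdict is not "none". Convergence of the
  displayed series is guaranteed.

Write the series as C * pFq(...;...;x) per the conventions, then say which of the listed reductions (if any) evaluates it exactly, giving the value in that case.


At argument \frac{5}{7}: a 1F2 with upper {\frac{5}{2}}, lower {\frac{2}{5}, 3}, scaled by C = \frac{9}{8}. Verdict: none (x = \frac{5}{7}): each listed identity misses the multisets {\frac{5}{2}} ; {\frac{2}{5}, 3}.

The tell: t_0 being \frac{9}{8}, the denominator's factorial ratio (C = 9/8) is a lower Pochhammer.
Term ratio: r(k) = \frac{5}{7} * (k+\frac{5}{2}) / [(k+\frac{2}{5}) (k+3) (k+1)] - rational in k. x = \frac{5}{7}; t_0 = \frac{9}{8}; negate the roots.


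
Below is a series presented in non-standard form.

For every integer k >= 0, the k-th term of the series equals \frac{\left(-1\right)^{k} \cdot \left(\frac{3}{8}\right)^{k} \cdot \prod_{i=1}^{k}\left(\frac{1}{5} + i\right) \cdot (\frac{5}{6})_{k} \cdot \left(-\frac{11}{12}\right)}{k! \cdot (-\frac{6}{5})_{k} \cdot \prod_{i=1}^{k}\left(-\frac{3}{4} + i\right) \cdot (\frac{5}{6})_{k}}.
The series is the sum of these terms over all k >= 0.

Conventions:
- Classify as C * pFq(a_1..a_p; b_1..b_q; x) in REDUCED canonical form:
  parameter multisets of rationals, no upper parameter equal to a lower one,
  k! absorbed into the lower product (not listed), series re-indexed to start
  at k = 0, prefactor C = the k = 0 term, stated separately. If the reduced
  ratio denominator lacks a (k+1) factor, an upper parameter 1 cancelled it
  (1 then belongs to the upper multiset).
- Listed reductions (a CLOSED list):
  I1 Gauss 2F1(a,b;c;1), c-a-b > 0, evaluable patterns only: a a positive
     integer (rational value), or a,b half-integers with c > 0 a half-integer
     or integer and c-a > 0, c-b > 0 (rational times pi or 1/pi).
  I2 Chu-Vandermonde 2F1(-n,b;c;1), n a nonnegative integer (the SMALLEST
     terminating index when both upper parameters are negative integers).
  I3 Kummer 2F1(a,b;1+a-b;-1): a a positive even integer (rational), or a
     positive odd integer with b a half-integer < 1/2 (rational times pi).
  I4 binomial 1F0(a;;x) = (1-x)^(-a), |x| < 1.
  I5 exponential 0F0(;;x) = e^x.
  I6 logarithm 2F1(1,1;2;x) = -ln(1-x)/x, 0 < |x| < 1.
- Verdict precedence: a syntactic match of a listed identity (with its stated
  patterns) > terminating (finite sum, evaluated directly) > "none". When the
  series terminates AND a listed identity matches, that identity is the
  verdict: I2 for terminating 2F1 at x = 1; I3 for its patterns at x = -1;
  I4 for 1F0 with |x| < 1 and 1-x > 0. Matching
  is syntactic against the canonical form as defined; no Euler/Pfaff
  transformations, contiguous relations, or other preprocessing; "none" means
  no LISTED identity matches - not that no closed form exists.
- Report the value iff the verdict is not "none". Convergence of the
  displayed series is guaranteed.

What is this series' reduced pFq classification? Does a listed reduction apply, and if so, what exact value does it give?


Prefactor -\frac{11}{12}, argument -\frac{3}{8}: 1F2 with upper {\frac{6}{5}} over lower {-\frac{6}{5}, \frac{1}{4}}. Verdict: no listed reduction: x = -\frac{3}{8} and upper {\frac{6}{5}} fail every I1-I6 pattern.

Key observation: x = -\frac{3}{8} and the (-1)^k factor (prefactor -11/12) folds into the argument's sign.
Step ratio: r(k) = -\frac{3}{8} * (k+\frac{6}{5}) / [(k-\frac{6}{5}) (k+\frac{1}{4}) (k+1)] - rational in k, leading ratio -\frac{3}{8}; with t_0 = -\frac{11}{12}, classification follows.


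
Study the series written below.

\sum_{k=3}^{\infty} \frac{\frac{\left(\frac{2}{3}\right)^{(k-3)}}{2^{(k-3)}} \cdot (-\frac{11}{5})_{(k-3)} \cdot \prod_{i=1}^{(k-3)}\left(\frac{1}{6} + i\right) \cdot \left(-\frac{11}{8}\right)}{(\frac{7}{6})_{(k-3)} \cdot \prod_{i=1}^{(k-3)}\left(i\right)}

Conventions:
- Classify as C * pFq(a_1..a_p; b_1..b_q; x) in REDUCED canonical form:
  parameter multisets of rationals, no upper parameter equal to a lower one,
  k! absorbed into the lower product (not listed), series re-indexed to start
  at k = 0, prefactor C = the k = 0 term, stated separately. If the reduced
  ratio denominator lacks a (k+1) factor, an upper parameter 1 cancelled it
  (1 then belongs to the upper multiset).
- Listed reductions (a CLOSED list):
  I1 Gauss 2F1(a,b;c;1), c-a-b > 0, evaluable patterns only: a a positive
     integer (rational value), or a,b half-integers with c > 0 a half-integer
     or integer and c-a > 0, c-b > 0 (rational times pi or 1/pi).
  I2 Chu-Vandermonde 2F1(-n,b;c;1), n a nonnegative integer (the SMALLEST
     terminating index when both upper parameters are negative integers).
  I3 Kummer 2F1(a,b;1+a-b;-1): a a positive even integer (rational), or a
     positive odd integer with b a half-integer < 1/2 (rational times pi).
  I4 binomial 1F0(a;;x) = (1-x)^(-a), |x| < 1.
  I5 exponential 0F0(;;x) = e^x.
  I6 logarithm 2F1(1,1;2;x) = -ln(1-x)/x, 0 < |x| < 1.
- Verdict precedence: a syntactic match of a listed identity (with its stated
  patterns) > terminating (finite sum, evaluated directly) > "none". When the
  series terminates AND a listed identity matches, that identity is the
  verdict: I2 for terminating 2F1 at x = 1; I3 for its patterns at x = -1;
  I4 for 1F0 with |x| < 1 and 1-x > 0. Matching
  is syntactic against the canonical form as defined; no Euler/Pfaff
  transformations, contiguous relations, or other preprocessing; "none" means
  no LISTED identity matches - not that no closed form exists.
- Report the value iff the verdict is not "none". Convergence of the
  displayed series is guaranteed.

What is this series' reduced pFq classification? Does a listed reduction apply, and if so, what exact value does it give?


x = \frac{1}{3} here; the reduced form reads 1F0, upper {-\frac{11}{5}}, lower {-}, C = -\frac{11}{8}. Verdict: the I4 binomial reduction matches (the 1F0 binomial series: exponent 11/5, x = \frac{1}{3}). Exact value: \left(-\frac{11}{8}\right) \cdot \left(\frac{2}{3}\right)^{\frac{11}{5}}.

Structural cue: t_0 being -\frac{11}{8}, the product of the first k integers (C = -11/8, x = 1/3) is k!.
Consecutive-term ratio: r(k) = \frac{1}{3} * (k-\frac{11}{5}) / [(k+1)] - rational; roots negated = parameters, x = \frac{1}{3}, C = -\frac{11}{8}.
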